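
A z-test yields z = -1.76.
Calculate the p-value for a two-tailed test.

Answer: p-value ≈ 0.0784

Derivation:
For z = -1.76:
p = 2×P(Z > |-1.76|) = 2×(1 - Φ(1.76)) = 0.0784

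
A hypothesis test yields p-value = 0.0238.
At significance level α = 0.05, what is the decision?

Answer: reject H₀

Derivation:
Compare p-value to α:
0.0238 < 0.05
Decision: reject H₀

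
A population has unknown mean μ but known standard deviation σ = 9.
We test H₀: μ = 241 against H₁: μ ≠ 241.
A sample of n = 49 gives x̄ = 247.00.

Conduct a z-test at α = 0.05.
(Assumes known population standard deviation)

Standard error: SE = σ/√n = 9/√49 = 1.2857
z-statistic: z = (x̄ - μ₀)/SE = (247.00 - 241)/1.2857 = 4.6667
Critical value: ±1.960
p-value < 0.0001
Decision: reject H₀

Answer: z = 4.6667, reject H₀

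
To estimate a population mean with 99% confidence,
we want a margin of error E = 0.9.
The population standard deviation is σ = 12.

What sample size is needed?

Answer: n = 1180

Derivation:
z_0.005 = 2.576
n = (z×σ/E)² = (2.576×12/0.9)²
n = 1179.6935
Round up: n = 1180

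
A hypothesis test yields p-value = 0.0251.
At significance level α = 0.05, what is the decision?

Compare p-value to α:
0.0251 < 0.05
Decision: reject H₀

Answer: reject H₀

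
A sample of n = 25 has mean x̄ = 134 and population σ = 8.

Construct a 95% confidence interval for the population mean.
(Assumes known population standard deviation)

Confidence level: 95%, α = 0.05
z_0.025 = 1.960
SE = σ/√n = 8/√25 = 1.6000
Margin of error = 1.960 × 1.6000 = 3.1360
CI: x̄ ± margin = 134 ± 3.1360
CI: (130.8640, 137.1360)

Answer: (130.8640, 137.1360)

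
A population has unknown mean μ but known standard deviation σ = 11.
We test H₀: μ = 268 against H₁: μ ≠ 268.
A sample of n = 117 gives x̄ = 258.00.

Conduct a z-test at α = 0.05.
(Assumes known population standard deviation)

Answer: z = -9.8328, reject H₀

Derivation:
Standard error: SE = σ/√n = 11/√117 = 1.0170
z-statistic: z = (x̄ - μ₀)/SE = (258.00 - 268)/1.0170 = -9.8328
Critical value: ±1.960
p-value < 0.0001
Decision: reject H₀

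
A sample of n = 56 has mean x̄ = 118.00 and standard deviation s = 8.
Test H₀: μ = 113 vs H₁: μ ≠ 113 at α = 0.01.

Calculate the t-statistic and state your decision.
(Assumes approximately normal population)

Answer: t = 4.6773, reject H₀

Derivation:
df = n - 1 = 55
SE = s/√n = 8/√56 = 1.0690
t = (x̄ - μ₀)/SE = (118.00 - 113)/1.0690 = 4.6773
Critical value: t_{0.005,55} = ±2.668
p-value < 0.0001
Decision: reject H₀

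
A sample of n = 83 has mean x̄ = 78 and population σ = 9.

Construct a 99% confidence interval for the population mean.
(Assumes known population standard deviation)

Confidence level: 99%, α = 0.01
z_0.005 = 2.576
SE = σ/√n = 9/√83 = 0.9879
Margin of error = 2.576 × 0.9879 = 2.5448
CI: x̄ ± margin = 78 ± 2.5448
CI: (75.4552, 80.5448)

Answer: (75.4552, 80.5448)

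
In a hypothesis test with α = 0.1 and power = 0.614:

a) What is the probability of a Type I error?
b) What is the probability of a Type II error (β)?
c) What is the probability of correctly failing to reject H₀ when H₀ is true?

Answer: a) 0.1, b) 0.386, c) 0.9

Derivation:
a) Type I error probability = α = 0.1
b) Power = P(reject H₀ | H₁ true) = 1 - β = 0.614, so Type II error probability = β = 1 - Power = 0.386
c) P(fail to reject H₀ | H₀ true) = 1 - α = 0.9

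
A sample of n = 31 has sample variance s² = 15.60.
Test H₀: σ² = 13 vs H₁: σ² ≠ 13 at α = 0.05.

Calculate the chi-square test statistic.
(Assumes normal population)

Answer: χ² = 36.0000, fail to reject H₀

Derivation:
df = n - 1 = 30
χ² = (n-1)s²/σ₀² = 30×15.60/13 = 36.0000
Critical values: χ²_{0.975,30} = 16.791, χ²_{0.025,30} = 46.979
Rejection region: χ² < 16.791 or χ² > 46.979
Decision: fail to reject H₀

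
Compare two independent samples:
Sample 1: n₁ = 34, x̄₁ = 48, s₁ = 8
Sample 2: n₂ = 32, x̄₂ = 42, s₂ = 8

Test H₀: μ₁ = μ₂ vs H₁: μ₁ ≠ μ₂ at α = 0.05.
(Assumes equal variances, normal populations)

Answer: t = 3.0451, reject H₀

Derivation:
Pooled variance: s²_p = [33×8² + 31×8²]/(64) = 64.0000
s_p = 8.0000
SE = s_p×√(1/n₁ + 1/n₂) = 8.0000×√(1/34 + 1/32) = 1.9704
t = (x̄₁ - x̄₂)/SE = (48 - 42)/1.9704 = 3.0451
df = 64, t-critical = ±1.998
Decision: reject H₀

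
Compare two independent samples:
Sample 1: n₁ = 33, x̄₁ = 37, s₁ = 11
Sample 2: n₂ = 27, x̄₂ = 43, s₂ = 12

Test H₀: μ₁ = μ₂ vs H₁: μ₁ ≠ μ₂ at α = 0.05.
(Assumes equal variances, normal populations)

Answer: t = -2.0178, reject H₀

Derivation:
Pooled variance: s²_p = [32×11² + 26×12²]/(58) = 131.3103
s_p = 11.4591
SE = s_p×√(1/n₁ + 1/n₂) = 11.4591×√(1/33 + 1/27) = 2.9736
t = (x̄₁ - x̄₂)/SE = (37 - 43)/2.9736 = -2.0178
df = 58, t-critical = ±2.002
Decision: reject H₀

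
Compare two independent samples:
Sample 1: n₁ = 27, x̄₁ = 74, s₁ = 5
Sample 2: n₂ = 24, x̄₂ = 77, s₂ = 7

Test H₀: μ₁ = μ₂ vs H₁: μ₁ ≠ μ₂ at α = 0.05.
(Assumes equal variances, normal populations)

Answer: t = -1.7757, fail to reject H₀

Derivation:
Pooled variance: s²_p = [26×5² + 23×7²]/(49) = 36.2653
s_p = 6.0221
SE = s_p×√(1/n₁ + 1/n₂) = 6.0221×√(1/27 + 1/24) = 1.6895
t = (x̄₁ - x̄₂)/SE = (74 - 77)/1.6895 = -1.7757
df = 49, t-critical = ±2.010
Decision: fail to reject H₀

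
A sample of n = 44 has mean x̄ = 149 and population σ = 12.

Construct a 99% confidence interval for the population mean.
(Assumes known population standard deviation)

Answer: (144.3398, 153.6602)

Derivation:
Confidence level: 99%, α = 0.01
z_0.005 = 2.576
SE = σ/√n = 12/√44 = 1.8091
Margin of error = 2.576 × 1.8091 = 4.6602
CI: x̄ ± margin = 149 ± 4.6602
CI: (144.3398, 153.6602)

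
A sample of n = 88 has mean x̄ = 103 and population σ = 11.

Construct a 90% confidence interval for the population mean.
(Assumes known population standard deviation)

Answer: (101.0711, 104.9289)

Derivation:
Confidence level: 90%, α = 0.1
z_0.05 = 1.645
SE = σ/√n = 11/√88 = 1.1726
Margin of error = 1.645 × 1.1726 = 1.9289
CI: x̄ ± margin = 103 ± 1.9289
CI: (101.0711, 104.9289)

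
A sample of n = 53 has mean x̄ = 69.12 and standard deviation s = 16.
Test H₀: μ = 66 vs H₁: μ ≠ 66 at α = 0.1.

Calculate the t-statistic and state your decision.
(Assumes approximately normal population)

df = n - 1 = 52
SE = s/√n = 16/√53 = 2.1978
t = (x̄ - μ₀)/SE = (69.12 - 66)/2.1978 = 1.4196
Critical value: t_{0.05,52} = ±1.675
p-value ≈ 0.1617
Decision: fail to reject H₀

Answer: t = 1.4196, fail to reject H₀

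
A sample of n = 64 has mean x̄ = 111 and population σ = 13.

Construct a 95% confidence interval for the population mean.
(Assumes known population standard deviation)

Answer: (107.8150, 114.1850)

Derivation:
Confidence level: 95%, α = 0.05
z_0.025 = 1.960
SE = σ/√n = 13/√64 = 1.6250
Margin of error = 1.960 × 1.6250 = 3.1850
CI: x̄ ± margin = 111 ± 3.1850
CI: (107.8150, 114.1850)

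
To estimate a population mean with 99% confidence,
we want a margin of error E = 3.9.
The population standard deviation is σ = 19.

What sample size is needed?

Answer: n = 158

Derivation:
z_0.005 = 2.576
n = (z×σ/E)² = (2.576×19/3.9)²
n = 157.4961
Round up: n = 158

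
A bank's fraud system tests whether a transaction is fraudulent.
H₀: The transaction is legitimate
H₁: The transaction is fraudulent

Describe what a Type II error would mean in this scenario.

Answer: Allowing a fraudulent transaction to go through

Derivation:
Type I error (α): Rejecting H₀ when H₀ is true
Type II error (β): Failing to reject H₀ when H₁ is true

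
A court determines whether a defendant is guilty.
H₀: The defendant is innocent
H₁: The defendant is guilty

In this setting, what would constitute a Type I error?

Answer: Convicting an innocent person

Derivation:
A Type I error (probability α) occurs when we reject a true H₀.
A Type II error (probability β) occurs when we fail to reject a false H₀.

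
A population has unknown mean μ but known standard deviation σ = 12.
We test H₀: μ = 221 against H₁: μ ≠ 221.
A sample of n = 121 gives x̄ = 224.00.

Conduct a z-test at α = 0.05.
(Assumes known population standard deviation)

Standard error: SE = σ/√n = 12/√121 = 1.0909
z-statistic: z = (x̄ - μ₀)/SE = (224.00 - 221)/1.0909 = 2.7500
Critical value: ±1.960
p-value = 0.0060
Decision: reject H₀

Answer: z = 2.7500, reject H₀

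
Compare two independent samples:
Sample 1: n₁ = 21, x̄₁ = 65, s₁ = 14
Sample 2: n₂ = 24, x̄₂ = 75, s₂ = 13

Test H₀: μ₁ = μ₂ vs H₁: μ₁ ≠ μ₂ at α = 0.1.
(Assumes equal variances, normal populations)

Pooled variance: s²_p = [20×14² + 23×13²]/(43) = 181.5581
s_p = 13.4743
SE = s_p×√(1/n₁ + 1/n₂) = 13.4743×√(1/21 + 1/24) = 4.0262
t = (x̄₁ - x̄₂)/SE = (65 - 75)/4.0262 = -2.4837
df = 43, t-critical = ±1.681
Decision: reject H₀

Answer: t = -2.4837, reject H₀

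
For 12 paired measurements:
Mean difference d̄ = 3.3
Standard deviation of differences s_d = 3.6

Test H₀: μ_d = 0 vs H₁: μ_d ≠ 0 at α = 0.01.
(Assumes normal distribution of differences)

Answer: t = 3.1755, reject H₀

Derivation:
df = n - 1 = 11
SE = s_d/√n = 3.6/√12 = 1.0392
t = d̄/SE = 3.3/1.0392 = 3.1755
Critical value: t_{0.005,11} = ±3.106
p-value ≈ 0.0088
Decision: reject H₀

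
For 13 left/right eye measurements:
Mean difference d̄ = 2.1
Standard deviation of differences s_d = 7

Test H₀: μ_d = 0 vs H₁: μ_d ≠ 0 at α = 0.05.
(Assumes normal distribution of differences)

Answer: t = 1.0816, fail to reject H₀

Derivation:
df = n - 1 = 12
SE = s_d/√n = 7/√13 = 1.9415
t = d̄/SE = 2.1/1.9415 = 1.0816
Critical value: t_{0.025,12} = ±2.179
p-value ≈ 0.3007
Decision: fail to reject H₀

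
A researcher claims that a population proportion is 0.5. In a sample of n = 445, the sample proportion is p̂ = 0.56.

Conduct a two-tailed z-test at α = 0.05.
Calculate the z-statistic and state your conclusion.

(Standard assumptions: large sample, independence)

H₀: p = 0.5, H₁: p ≠ 0.5
Standard error: SE = √(p₀(1-p₀)/n) = √(0.5×0.5/445) = 0.023702
z-statistic: z = (p̂ - p₀)/SE = (0.56 - 0.5)/0.023702 = 2.5314
Critical value: z_0.025 = ±1.960
p-value = 0.0114
Decision: reject H₀ at α = 0.05

Answer: z = 2.5314, reject H₀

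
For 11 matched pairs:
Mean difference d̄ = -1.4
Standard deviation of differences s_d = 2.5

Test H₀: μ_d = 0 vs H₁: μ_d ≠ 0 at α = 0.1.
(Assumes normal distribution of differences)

df = n - 1 = 10
SE = s_d/√n = 2.5/√11 = 0.7538
t = d̄/SE = -1.4/0.7538 = -1.8573
Critical value: t_{0.05,10} = ±1.812
p-value ≈ 0.0929
Decision: reject H₀

Answer: t = -1.8573, reject H₀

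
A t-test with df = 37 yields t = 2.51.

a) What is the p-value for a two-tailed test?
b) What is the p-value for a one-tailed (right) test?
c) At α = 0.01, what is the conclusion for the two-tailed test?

Answer: a) 0.0166, b) 0.0083, c) fail to reject H₀

Derivation:
Using t-distribution with df = 37:
a) Two-tailed: p = 2×P(T > 2.51) = 0.0166
b) One-tailed: p = P(T > 2.51) = 0.0083
c) 0.0166 ≥ 0.01, fail to reject H₀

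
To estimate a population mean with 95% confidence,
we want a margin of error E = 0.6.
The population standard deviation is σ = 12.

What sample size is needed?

Answer: n = 1537

Derivation:
z_0.025 = 1.960
n = (z×σ/E)² = (1.960×12/0.6)²
n = 1536.6400
Round up: n = 1537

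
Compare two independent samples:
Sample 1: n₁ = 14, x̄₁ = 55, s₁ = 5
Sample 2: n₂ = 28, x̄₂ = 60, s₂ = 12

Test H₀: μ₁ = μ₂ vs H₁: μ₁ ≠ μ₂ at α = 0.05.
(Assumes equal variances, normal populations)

Answer: t = -1.4884, fail to reject H₀

Derivation:
Pooled variance: s²_p = [13×5² + 27×12²]/(40) = 105.3250
s_p = 10.2628
SE = s_p×√(1/n₁ + 1/n₂) = 10.2628×√(1/14 + 1/28) = 3.3593
t = (x̄₁ - x̄₂)/SE = (55 - 60)/3.3593 = -1.4884
df = 40, t-critical = ±2.021
Decision: fail to reject H₀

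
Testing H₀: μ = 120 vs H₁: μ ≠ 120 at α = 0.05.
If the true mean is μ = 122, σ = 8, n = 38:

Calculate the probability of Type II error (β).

Answer: β ≈ 0.6621

Derivation:
SE = σ/√n = 8/√38 = 1.2978
Critical values: μ₀ ± z_0.025×SE = 120 ± 1.960×1.2978
Acceptance region: (117.4563, 122.5437)
Under H₁ (μ = 122): z_high = (122.5437 - 122)/1.2978 = 0.4189, z_low = (117.4563 - 122)/1.2978 = -3.5011
β = P(not reject | H₁) = Φ(0.4189) - Φ(-3.5011) ≈ 0.6621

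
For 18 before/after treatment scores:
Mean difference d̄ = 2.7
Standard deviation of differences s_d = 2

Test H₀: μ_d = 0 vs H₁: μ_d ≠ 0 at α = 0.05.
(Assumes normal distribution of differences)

Answer: t = 5.7276, reject H₀

Derivation:
df = n - 1 = 17
SE = s_d/√n = 2/√18 = 0.4714
t = d̄/SE = 2.7/0.4714 = 5.7276
Critical value: t_{0.025,17} = ±2.110
p-value < 0.0001
Decision: reject H₀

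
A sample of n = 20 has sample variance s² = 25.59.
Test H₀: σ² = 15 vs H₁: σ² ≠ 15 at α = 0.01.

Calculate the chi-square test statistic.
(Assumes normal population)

Answer: χ² = 32.4140, fail to reject H₀

Derivation:
df = n - 1 = 19
χ² = (n-1)s²/σ₀² = 19×25.59/15 = 32.4140
Critical values: χ²_{0.995,19} = 6.844, χ²_{0.005,19} = 38.582
Rejection region: χ² < 6.844 or χ² > 38.582
Decision: fail to reject H₀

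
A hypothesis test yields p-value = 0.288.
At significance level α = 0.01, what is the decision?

Answer: fail to reject H₀

Derivation:
Compare p-value to α:
0.288 ≥ 0.01
Decision: fail to reject H₀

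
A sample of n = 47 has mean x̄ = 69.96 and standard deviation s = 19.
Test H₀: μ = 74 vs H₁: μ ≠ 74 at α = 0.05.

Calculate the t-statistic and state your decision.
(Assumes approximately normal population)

Answer: t = -1.4577, fail to reject H₀

Derivation:
df = n - 1 = 46
SE = s/√n = 19/√47 = 2.7714
t = (x̄ - μ₀)/SE = (69.96 - 74)/2.7714 = -1.4577
Critical value: t_{0.025,46} = ±2.013
p-value ≈ 0.1517
Decision: fail to reject H₀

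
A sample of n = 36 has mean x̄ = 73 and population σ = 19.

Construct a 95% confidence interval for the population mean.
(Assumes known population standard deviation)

Answer: (66.7933, 79.2067)

Derivation:
Confidence level: 95%, α = 0.05
z_0.025 = 1.960
SE = σ/√n = 19/√36 = 3.1667
Margin of error = 1.960 × 3.1667 = 6.2067
CI: x̄ ± margin = 73 ± 6.2067
CI: (66.7933, 79.2067)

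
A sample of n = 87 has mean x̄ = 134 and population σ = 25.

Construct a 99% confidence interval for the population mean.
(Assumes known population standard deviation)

Answer: (127.0955, 140.9045)

Derivation:
Confidence level: 99%, α = 0.01
z_0.005 = 2.576
SE = σ/√n = 25/√87 = 2.6803
Margin of error = 2.576 × 2.6803 = 6.9045
CI: x̄ ± margin = 134 ± 6.9045
CI: (127.0955, 140.9045)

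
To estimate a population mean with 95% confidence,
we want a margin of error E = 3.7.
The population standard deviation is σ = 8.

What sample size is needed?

Answer: n = 18

Derivation:
z_0.025 = 1.960
n = (z×σ/E)² = (1.960×8/3.7)²
n = 17.9593
Round up: n = 18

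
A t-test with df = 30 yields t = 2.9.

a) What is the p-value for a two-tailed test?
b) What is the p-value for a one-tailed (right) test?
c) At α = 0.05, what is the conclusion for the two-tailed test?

Using t-distribution with df = 30:
a) Two-tailed: p = 2×P(T > 2.9) = 0.0069
b) One-tailed: p = P(T > 2.9) = 0.0035
c) 0.0069 < 0.05, reject H₀

Answer: a) 0.0069, b) 0.0035, c) reject H₀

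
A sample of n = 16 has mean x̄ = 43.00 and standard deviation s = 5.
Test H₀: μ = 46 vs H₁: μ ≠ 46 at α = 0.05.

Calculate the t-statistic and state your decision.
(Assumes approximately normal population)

df = n - 1 = 15
SE = s/√n = 5/√16 = 1.2500
t = (x̄ - μ₀)/SE = (43.00 - 46)/1.2500 = -2.4000
Critical value: t_{0.025,15} = ±2.131
p-value ≈ 0.0298
Decision: reject H₀

Answer: t = -2.4000, reject H₀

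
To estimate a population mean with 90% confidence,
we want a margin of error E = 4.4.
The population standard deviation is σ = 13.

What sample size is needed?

z_0.05 = 1.645
n = (z×σ/E)² = (1.645×13/4.4)²
n = 23.6218
Round up: n = 24

Answer: n = 24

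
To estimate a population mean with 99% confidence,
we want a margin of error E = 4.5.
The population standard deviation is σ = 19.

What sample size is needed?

Answer: n = 119

Derivation:
z_0.005 = 2.576
n = (z×σ/E)² = (2.576×19/4.5)²
n = 118.2970
Round up: n = 119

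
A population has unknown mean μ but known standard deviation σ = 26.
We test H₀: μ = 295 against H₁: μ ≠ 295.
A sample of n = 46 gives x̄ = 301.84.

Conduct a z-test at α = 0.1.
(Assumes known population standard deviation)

Answer: z = 1.7843, reject H₀

Derivation:
Standard error: SE = σ/√n = 26/√46 = 3.8335
z-statistic: z = (x̄ - μ₀)/SE = (301.84 - 295)/3.8335 = 1.7843
Critical value: ±1.645
p-value = 0.0744
Decision: reject H₀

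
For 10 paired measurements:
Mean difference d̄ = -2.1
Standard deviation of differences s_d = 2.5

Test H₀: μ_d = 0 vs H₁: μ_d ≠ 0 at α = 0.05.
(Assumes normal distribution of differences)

df = n - 1 = 9
SE = s_d/√n = 2.5/√10 = 0.7906
t = d̄/SE = -2.1/0.7906 = -2.6562
Critical value: t_{0.025,9} = ±2.262
p-value ≈ 0.0262
Decision: reject H₀

Answer: t = -2.6562, reject H₀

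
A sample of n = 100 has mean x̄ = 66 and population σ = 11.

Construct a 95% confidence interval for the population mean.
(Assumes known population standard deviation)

Answer: (63.8440, 68.1560)

Derivation:
Confidence level: 95%, α = 0.05
z_0.025 = 1.960
SE = σ/√n = 11/√100 = 1.1000
Margin of error = 1.960 × 1.1000 = 2.1560
CI: x̄ ± margin = 66 ± 2.1560
CI: (63.8440, 68.1560)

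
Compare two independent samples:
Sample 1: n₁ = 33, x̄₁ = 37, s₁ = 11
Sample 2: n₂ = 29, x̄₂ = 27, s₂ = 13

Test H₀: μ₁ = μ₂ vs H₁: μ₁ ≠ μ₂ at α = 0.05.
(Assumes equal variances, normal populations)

Answer: t = 3.2808, reject H₀

Derivation:
Pooled variance: s²_p = [32×11² + 28×13²]/(60) = 143.4000
s_p = 11.9750
SE = s_p×√(1/n₁ + 1/n₂) = 11.9750×√(1/33 + 1/29) = 3.0480
t = (x̄₁ - x̄₂)/SE = (37 - 27)/3.0480 = 3.2808
df = 60, t-critical = ±2.000
Decision: reject H₀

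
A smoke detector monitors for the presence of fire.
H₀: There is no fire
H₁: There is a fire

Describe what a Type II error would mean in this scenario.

Answer: The alarm fails to sound when there actually is a fire

Derivation:
Type I error (α): Rejecting H₀ when H₀ is true
Type II error (β): Failing to reject H₀ when H₁ is true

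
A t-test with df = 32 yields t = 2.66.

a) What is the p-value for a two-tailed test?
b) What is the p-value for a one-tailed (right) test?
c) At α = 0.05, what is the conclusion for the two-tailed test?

Answer: a) 0.0121, b) 0.0061, c) reject H₀

Derivation:
Using t-distribution with df = 32:
a) Two-tailed: p = 2×P(T > 2.66) = 0.0121
b) One-tailed: p = P(T > 2.66) = 0.0061
c) 0.0121 < 0.05, reject H₀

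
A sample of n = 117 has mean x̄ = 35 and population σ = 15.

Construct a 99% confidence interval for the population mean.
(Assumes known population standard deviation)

Answer: (31.4276, 38.5724)

Derivation:
Confidence level: 99%, α = 0.01
z_0.005 = 2.576
SE = σ/√n = 15/√117 = 1.3868
Margin of error = 2.576 × 1.3868 = 3.5724
CI: x̄ ± margin = 35 ± 3.5724
CI: (31.4276, 38.5724)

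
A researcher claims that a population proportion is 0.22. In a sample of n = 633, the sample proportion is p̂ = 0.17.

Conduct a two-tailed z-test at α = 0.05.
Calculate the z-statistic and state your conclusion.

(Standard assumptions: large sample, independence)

Answer: z = -3.0367, reject H₀

Derivation:
H₀: p = 0.22, H₁: p ≠ 0.22
Standard error: SE = √(p₀(1-p₀)/n) = √(0.22×0.78/633) = 0.016465
z-statistic: z = (p̂ - p₀)/SE = (0.17 - 0.22)/0.016465 = -3.0367
Critical value: z_0.025 = ±1.960
p-value = 0.0024
Decision: reject H₀ at α = 0.05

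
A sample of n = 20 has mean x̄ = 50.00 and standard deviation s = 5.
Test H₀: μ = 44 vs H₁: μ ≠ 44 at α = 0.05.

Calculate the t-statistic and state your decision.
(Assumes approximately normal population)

df = n - 1 = 19
SE = s/√n = 5/√20 = 1.1180
t = (x̄ - μ₀)/SE = (50.00 - 44)/1.1180 = 5.3667
Critical value: t_{0.025,19} = ±2.093
p-value < 0.0001
Decision: reject H₀

Answer: t = 5.3667, reject H₀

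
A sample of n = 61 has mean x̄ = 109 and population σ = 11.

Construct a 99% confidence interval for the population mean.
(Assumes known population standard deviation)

Confidence level: 99%, α = 0.01
z_0.005 = 2.576
SE = σ/√n = 11/√61 = 1.4084
Margin of error = 2.576 × 1.4084 = 3.6280
CI: x̄ ± margin = 109 ± 3.6280
CI: (105.3720, 112.6280)

Answer: (105.3720, 112.6280)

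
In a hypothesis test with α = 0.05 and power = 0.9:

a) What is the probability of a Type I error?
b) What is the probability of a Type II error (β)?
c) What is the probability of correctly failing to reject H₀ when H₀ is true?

Answer: a) 0.05, b) 0.1, c) 0.95

Derivation:
a) Type I error probability = α = 0.05
b) Power = P(reject H₀ | H₁ true) = 1 - β = 0.9, so Type II error probability = β = 1 - Power = 0.1
c) P(fail to reject H₀ | H₀ true) = 1 - α = 0.95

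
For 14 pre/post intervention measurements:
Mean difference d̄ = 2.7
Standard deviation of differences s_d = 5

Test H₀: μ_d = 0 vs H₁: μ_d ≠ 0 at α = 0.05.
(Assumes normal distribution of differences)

Answer: t = 2.0205, fail to reject H₀

Derivation:
df = n - 1 = 13
SE = s_d/√n = 5/√14 = 1.3363
t = d̄/SE = 2.7/1.3363 = 2.0205
Critical value: t_{0.025,13} = ±2.160
p-value ≈ 0.0644
Decision: fail to reject H₀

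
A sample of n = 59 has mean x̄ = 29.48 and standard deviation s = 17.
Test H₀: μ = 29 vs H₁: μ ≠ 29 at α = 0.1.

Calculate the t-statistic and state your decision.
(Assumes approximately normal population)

Answer: t = 0.2169, fail to reject H₀

Derivation:
df = n - 1 = 58
SE = s/√n = 17/√59 = 2.2132
t = (x̄ - μ₀)/SE = (29.48 - 29)/2.2132 = 0.2169
Critical value: t_{0.05,58} = ±1.672
p-value ≈ 0.8290
Decision: fail to reject H₀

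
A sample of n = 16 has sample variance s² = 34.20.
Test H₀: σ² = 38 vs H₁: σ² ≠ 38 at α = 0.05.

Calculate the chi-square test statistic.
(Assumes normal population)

Answer: χ² = 13.5000, fail to reject H₀

Derivation:
df = n - 1 = 15
χ² = (n-1)s²/σ₀² = 15×34.20/38 = 13.5000
Critical values: χ²_{0.975,15} = 6.262, χ²_{0.025,15} = 27.488
Rejection region: χ² < 6.262 or χ² > 27.488
Decision: fail to reject H₀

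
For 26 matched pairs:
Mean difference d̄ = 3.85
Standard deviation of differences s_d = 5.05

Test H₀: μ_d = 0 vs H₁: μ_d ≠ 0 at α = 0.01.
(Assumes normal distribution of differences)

Answer: t = 3.8873, reject H₀

Derivation:
df = n - 1 = 25
SE = s_d/√n = 5.05/√26 = 0.9904
t = d̄/SE = 3.85/0.9904 = 3.8873
Critical value: t_{0.005,25} = ±2.787
p-value ≈ 0.0007
Decision: reject H₀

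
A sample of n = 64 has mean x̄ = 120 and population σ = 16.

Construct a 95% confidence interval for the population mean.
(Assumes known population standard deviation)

Confidence level: 95%, α = 0.05
z_0.025 = 1.960
SE = σ/√n = 16/√64 = 2.0000
Margin of error = 1.960 × 2.0000 = 3.9200
CI: x̄ ± margin = 120 ± 3.9200
CI: (116.0800, 123.9200)

Answer: (116.0800, 123.9200)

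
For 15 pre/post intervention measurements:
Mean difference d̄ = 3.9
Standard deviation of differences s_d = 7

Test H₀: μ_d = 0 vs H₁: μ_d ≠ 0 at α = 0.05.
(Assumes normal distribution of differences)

df = n - 1 = 14
SE = s_d/√n = 7/√15 = 1.8074
t = d̄/SE = 3.9/1.8074 = 2.1578
Critical value: t_{0.025,14} = ±2.145
p-value ≈ 0.0488
Decision: reject H₀

Answer: t = 2.1578, reject H₀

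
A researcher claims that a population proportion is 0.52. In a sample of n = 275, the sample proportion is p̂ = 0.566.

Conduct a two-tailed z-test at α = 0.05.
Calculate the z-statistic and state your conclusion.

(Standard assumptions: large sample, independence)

Answer: z = 1.5269, fail to reject H₀

Derivation:
H₀: p = 0.52, H₁: p ≠ 0.52
Standard error: SE = √(p₀(1-p₀)/n) = √(0.52×0.48/275) = 0.030127
z-statistic: z = (p̂ - p₀)/SE = (0.566 - 0.52)/0.030127 = 1.5269
Critical value: z_0.025 = ±1.960
p-value = 0.1268
Decision: fail to reject H₀ at α = 0.05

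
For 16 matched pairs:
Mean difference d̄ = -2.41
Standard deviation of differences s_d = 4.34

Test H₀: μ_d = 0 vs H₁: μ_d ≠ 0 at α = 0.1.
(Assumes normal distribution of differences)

df = n - 1 = 15
SE = s_d/√n = 4.34/√16 = 1.0850
t = d̄/SE = -2.41/1.0850 = -2.2212
Critical value: t_{0.05,15} = ±1.753
p-value ≈ 0.0422
Decision: reject H₀

Answer: t = -2.2212, reject H₀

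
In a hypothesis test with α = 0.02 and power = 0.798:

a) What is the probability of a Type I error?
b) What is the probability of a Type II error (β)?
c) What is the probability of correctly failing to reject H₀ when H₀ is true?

Answer: a) 0.02, b) 0.202, c) 0.98

Derivation:
a) Type I error probability = α = 0.02
b) Power = P(reject H₀ | H₁ true) = 1 - β = 0.798, so Type II error probability = β = 1 - Power = 0.202
c) P(fail to reject H₀ | H₀ true) = 1 - α = 0.98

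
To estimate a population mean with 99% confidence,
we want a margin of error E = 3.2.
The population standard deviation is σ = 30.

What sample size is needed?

z_0.005 = 2.576
n = (z×σ/E)² = (2.576×30/3.2)²
n = 583.2225
Round up: n = 584

Answer: n = 584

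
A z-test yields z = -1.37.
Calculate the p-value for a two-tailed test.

For z = -1.37:
p = 2×P(Z > |-1.37|) = 2×(1 - Φ(1.37)) = 0.1707

Answer: p-value ≈ 0.1707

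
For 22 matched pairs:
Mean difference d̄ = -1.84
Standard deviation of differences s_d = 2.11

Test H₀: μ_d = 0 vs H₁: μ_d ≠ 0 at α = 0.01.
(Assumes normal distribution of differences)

Answer: t = -4.0898, reject H₀

Derivation:
df = n - 1 = 21
SE = s_d/√n = 2.11/√22 = 0.4499
t = d̄/SE = -1.84/0.4499 = -4.0898
Critical value: t_{0.005,21} = ±2.831
p-value ≈ 0.0005
Decision: reject H₀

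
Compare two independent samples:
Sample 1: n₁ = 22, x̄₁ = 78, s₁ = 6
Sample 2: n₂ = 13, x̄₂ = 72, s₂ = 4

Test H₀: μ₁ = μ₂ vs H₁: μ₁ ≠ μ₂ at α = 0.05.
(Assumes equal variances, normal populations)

Pooled variance: s²_p = [21×6² + 12×4²]/(33) = 28.7273
s_p = 5.3598
SE = s_p×√(1/n₁ + 1/n₂) = 5.3598×√(1/22 + 1/13) = 1.8750
t = (x̄₁ - x̄₂)/SE = (78 - 72)/1.8750 = 3.2000
df = 33, t-critical = ±2.035
Decision: reject H₀

Answer: t = 3.2000, reject H₀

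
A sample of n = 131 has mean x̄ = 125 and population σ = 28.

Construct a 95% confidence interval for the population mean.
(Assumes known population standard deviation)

Answer: (120.2051, 129.7949)

Derivation:
Confidence level: 95%, α = 0.05
z_0.025 = 1.960
SE = σ/√n = 28/√131 = 2.4464
Margin of error = 1.960 × 2.4464 = 4.7949
CI: x̄ ± margin = 125 ± 4.7949
CI: (120.2051, 129.7949)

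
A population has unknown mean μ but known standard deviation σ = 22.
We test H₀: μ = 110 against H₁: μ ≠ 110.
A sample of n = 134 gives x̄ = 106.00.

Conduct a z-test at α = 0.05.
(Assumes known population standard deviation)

Standard error: SE = σ/√n = 22/√134 = 1.9005
z-statistic: z = (x̄ - μ₀)/SE = (106.00 - 110)/1.9005 = -2.1047
Critical value: ±1.960
p-value = 0.0353
Decision: reject H₀

Answer: z = -2.1047, reject H₀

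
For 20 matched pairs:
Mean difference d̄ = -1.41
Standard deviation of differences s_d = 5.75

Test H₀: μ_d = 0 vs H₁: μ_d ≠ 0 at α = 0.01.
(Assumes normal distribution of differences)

df = n - 1 = 19
SE = s_d/√n = 5.75/√20 = 1.2857
t = d̄/SE = -1.41/1.2857 = -1.0967
Critical value: t_{0.005,19} = ±2.861
p-value ≈ 0.2865
Decision: fail to reject H₀

Answer: t = -1.0967, fail to reject H₀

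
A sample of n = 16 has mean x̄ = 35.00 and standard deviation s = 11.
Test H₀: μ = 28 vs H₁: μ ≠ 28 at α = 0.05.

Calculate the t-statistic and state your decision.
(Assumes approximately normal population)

df = n - 1 = 15
SE = s/√n = 11/√16 = 2.7500
t = (x̄ - μ₀)/SE = (35.00 - 28)/2.7500 = 2.5455
Critical value: t_{0.025,15} = ±2.131
p-value ≈ 0.0224
Decision: reject H₀

Answer: t = 2.5455, reject H₀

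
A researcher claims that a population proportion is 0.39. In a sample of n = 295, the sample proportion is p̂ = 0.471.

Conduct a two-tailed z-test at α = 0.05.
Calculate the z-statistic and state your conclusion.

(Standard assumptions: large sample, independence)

Answer: z = 2.8523, reject H₀

Derivation:
H₀: p = 0.39, H₁: p ≠ 0.39
Standard error: SE = √(p₀(1-p₀)/n) = √(0.39×0.61/295) = 0.028398
z-statistic: z = (p̂ - p₀)/SE = (0.471 - 0.39)/0.028398 = 2.8523
Critical value: z_0.025 = ±1.960
p-value = 0.0043
Decision: reject H₀ at α = 0.05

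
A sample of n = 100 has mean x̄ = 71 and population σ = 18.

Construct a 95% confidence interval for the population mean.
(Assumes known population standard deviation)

Confidence level: 95%, α = 0.05
z_0.025 = 1.960
SE = σ/√n = 18/√100 = 1.8000
Margin of error = 1.960 × 1.8000 = 3.5280
CI: x̄ ± margin = 71 ± 3.5280
CI: (67.4720, 74.5280)

Answer: (67.4720, 74.5280)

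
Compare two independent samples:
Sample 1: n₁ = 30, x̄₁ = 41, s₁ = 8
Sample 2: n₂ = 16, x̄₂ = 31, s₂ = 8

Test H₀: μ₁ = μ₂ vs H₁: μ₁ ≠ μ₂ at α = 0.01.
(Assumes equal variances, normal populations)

Pooled variance: s²_p = [29×8² + 15×8²]/(44) = 64.0000
s_p = 8.0000
SE = s_p×√(1/n₁ + 1/n₂) = 8.0000×√(1/30 + 1/16) = 2.4766
t = (x̄₁ - x̄₂)/SE = (41 - 31)/2.4766 = 4.0378
df = 44, t-critical = ±2.692
Decision: reject H₀

Answer: t = 4.0378, reject H₀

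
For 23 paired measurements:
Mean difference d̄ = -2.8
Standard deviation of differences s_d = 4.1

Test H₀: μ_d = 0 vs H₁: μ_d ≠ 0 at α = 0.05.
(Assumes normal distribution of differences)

df = n - 1 = 22
SE = s_d/√n = 4.1/√23 = 0.8549
t = d̄/SE = -2.8/0.8549 = -3.2752
Critical value: t_{0.025,22} = ±2.074
p-value ≈ 0.0035
Decision: reject H₀

Answer: t = -3.2752, reject H₀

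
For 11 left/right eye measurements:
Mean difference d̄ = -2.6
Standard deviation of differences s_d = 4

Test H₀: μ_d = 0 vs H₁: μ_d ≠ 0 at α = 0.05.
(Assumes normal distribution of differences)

Answer: t = -2.1559, fail to reject H₀

Derivation:
df = n - 1 = 10
SE = s_d/√n = 4/√11 = 1.2060
t = d̄/SE = -2.6/1.2060 = -2.1559
Critical value: t_{0.025,10} = ±2.228
p-value ≈ 0.0565
Decision: fail to reject H₀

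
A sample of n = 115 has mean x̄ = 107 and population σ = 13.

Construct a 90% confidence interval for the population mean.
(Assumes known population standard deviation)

Answer: (105.0058, 108.9942)

Derivation:
Confidence level: 90%, α = 0.1
z_0.05 = 1.645
SE = σ/√n = 13/√115 = 1.2123
Margin of error = 1.645 × 1.2123 = 1.9942
CI: x̄ ± margin = 107 ± 1.9942
CI: (105.0058, 108.9942)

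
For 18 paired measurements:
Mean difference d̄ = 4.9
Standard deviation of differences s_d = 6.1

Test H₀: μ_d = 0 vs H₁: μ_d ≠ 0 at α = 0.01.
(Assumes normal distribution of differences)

df = n - 1 = 17
SE = s_d/√n = 6.1/√18 = 1.4378
t = d̄/SE = 4.9/1.4378 = 3.4080
Critical value: t_{0.005,17} = ±2.898
p-value ≈ 0.0033
Decision: reject H₀

Answer: t = 3.4080, reject H₀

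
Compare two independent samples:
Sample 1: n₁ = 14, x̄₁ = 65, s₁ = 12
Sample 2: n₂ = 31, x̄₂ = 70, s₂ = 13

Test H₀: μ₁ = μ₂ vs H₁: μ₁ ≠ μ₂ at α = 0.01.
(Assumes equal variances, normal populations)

Pooled variance: s²_p = [13×12² + 30×13²]/(43) = 161.4419
s_p = 12.7060
SE = s_p×√(1/n₁ + 1/n₂) = 12.7060×√(1/14 + 1/31) = 4.0914
t = (x̄₁ - x̄₂)/SE = (65 - 70)/4.0914 = -1.2221
df = 43, t-critical = ±2.695
Decision: fail to reject H₀

Answer: t = -1.2221, fail to reject H₀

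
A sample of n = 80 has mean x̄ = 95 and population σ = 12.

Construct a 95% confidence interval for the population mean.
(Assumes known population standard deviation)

Confidence level: 95%, α = 0.05
z_0.025 = 1.960
SE = σ/√n = 12/√80 = 1.3416
Margin of error = 1.960 × 1.3416 = 2.6295
CI: x̄ ± margin = 95 ± 2.6295
CI: (92.3705, 97.6295)

Answer: (92.3705, 97.6295)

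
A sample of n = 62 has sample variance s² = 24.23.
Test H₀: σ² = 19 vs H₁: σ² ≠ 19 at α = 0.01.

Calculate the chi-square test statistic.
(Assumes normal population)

Answer: χ² = 77.7911, fail to reject H₀

Derivation:
df = n - 1 = 61
χ² = (n-1)s²/σ₀² = 61×24.23/19 = 77.7911
Critical values: χ²_{0.995,61} = 36.301, χ²_{0.005,61} = 93.186
Rejection region: χ² < 36.301 or χ² > 93.186
Decision: fail to reject H₀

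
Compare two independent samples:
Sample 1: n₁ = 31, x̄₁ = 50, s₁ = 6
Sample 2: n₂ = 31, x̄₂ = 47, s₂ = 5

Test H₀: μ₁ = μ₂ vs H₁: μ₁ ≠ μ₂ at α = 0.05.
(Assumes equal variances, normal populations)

Pooled variance: s²_p = [30×6² + 30×5²]/(60) = 30.5000
s_p = 5.5227
SE = s_p×√(1/n₁ + 1/n₂) = 5.5227×√(1/31 + 1/31) = 1.4028
t = (x̄₁ - x̄₂)/SE = (50 - 47)/1.4028 = 2.1386
df = 60, t-critical = ±2.000
Decision: reject H₀

Answer: t = 2.1386, reject H₀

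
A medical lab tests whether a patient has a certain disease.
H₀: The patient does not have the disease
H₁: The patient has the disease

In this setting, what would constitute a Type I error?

A Type I error (probability α) occurs when we reject a true H₀.
A Type II error (probability β) occurs when we fail to reject a false H₀.

Answer: Diagnosing a healthy patient as having the disease (false positive)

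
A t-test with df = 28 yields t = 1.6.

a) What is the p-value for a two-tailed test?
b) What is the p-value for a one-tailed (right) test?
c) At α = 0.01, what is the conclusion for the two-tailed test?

Answer: a) 0.1208, b) 0.0604, c) fail to reject H₀

Derivation:
Using t-distribution with df = 28:
a) Two-tailed: p = 2×P(T > 1.6) = 0.1208
b) One-tailed: p = P(T > 1.6) = 0.0604
c) 0.1208 ≥ 0.01, fail to reject H₀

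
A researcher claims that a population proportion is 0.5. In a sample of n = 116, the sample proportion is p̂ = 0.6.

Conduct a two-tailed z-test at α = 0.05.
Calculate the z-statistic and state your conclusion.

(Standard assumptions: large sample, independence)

Answer: z = 2.1541, reject H₀

Derivation:
H₀: p = 0.5, H₁: p ≠ 0.5
Standard error: SE = √(p₀(1-p₀)/n) = √(0.5×0.5/116) = 0.046424
z-statistic: z = (p̂ - p₀)/SE = (0.6 - 0.5)/0.046424 = 2.1541
Critical value: z_0.025 = ±1.960
p-value = 0.0312
Decision: reject H₀ at α = 0.05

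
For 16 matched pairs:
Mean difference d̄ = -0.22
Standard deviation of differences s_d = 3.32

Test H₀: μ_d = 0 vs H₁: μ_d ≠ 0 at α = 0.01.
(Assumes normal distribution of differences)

df = n - 1 = 15
SE = s_d/√n = 3.32/√16 = 0.8300
t = d̄/SE = -0.22/0.8300 = -0.2651
Critical value: t_{0.005,15} = ±2.947
p-value ≈ 0.7945
Decision: fail to reject H₀

Answer: t = -0.2651, fail to reject H₀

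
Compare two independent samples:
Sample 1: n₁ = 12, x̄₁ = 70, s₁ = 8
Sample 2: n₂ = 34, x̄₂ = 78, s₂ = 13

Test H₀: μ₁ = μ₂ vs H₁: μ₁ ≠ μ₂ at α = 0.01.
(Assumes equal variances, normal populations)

Pooled variance: s²_p = [11×8² + 33×13²]/(44) = 142.7500
s_p = 11.9478
SE = s_p×√(1/n₁ + 1/n₂) = 11.9478×√(1/12 + 1/34) = 4.0118
t = (x̄₁ - x̄₂)/SE = (70 - 78)/4.0118 = -1.9941
df = 44, t-critical = ±2.692
Decision: fail to reject H₀

Answer: t = -1.9941, fail to reject H₀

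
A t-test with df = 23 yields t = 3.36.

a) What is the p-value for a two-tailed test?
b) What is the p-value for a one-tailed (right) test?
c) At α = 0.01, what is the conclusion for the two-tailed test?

Answer: a) 0.0027, b) 0.0014, c) reject H₀

Derivation:
Using t-distribution with df = 23:
a) Two-tailed: p = 2×P(T > 3.36) = 0.0027
b) One-tailed: p = P(T > 3.36) = 0.0014
c) 0.0027 < 0.01, reject H₀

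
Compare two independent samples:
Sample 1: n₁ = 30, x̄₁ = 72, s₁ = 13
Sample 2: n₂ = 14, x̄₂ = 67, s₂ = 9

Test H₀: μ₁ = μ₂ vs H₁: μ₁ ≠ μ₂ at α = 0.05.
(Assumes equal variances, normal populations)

Pooled variance: s²_p = [29×13² + 13×9²]/(42) = 141.7619
s_p = 11.9064
SE = s_p×√(1/n₁ + 1/n₂) = 11.9064×√(1/30 + 1/14) = 3.8537
t = (x̄₁ - x̄₂)/SE = (72 - 67)/3.8537 = 1.2975
df = 42, t-critical = ±2.018
Decision: fail to reject H₀

Answer: t = 1.2975, fail to reject H₀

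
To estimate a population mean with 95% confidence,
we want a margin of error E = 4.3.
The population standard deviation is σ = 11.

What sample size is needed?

z_0.025 = 1.960
n = (z×σ/E)² = (1.960×11/4.3)²
n = 25.1397
Round up: n = 26

Answer: n = 26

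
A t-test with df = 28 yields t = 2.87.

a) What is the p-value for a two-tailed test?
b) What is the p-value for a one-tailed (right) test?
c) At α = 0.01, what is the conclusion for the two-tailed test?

Using t-distribution with df = 28:
a) Two-tailed: p = 2×P(T > 2.87) = 0.0077
b) One-tailed: p = P(T > 2.87) = 0.0039
c) 0.0077 < 0.01, reject H₀

Answer: a) 0.0077, b) 0.0039, c) reject H₀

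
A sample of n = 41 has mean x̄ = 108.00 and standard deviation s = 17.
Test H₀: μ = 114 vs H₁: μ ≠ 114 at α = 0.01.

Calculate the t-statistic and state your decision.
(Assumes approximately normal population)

Answer: t = -2.2599, fail to reject H₀

Derivation:
df = n - 1 = 40
SE = s/√n = 17/√41 = 2.6550
t = (x̄ - μ₀)/SE = (108.00 - 114)/2.6550 = -2.2599
Critical value: t_{0.005,40} = ±2.704
p-value ≈ 0.0293
Decision: fail to reject H₀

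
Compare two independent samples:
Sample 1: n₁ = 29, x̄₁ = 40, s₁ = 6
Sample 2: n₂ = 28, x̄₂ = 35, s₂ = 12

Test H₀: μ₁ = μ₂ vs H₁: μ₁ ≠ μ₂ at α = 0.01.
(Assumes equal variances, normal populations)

Answer: t = 2.0002, fail to reject H₀

Derivation:
Pooled variance: s²_p = [28×6² + 27×12²]/(55) = 89.0182
s_p = 9.4349
SE = s_p×√(1/n₁ + 1/n₂) = 9.4349×√(1/29 + 1/28) = 2.4998
t = (x̄₁ - x̄₂)/SE = (40 - 35)/2.4998 = 2.0002
df = 55, t-critical = ±2.668
Decision: fail to reject H₀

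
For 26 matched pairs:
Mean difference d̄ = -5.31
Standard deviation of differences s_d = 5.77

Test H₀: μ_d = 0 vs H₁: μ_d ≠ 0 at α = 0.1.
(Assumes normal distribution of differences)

Answer: t = -4.6925, reject H₀

Derivation:
df = n - 1 = 25
SE = s_d/√n = 5.77/√26 = 1.1316
t = d̄/SE = -5.31/1.1316 = -4.6925
Critical value: t_{0.05,25} = ±1.708
p-value ≈ 0.0001
Decision: reject H₀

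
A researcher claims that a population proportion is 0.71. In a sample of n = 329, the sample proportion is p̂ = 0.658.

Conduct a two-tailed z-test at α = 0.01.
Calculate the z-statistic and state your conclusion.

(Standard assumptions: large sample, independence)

Answer: z = -2.0786, fail to reject H₀

Derivation:
H₀: p = 0.71, H₁: p ≠ 0.71
Standard error: SE = √(p₀(1-p₀)/n) = √(0.71×0.29/329) = 0.025017
z-statistic: z = (p̂ - p₀)/SE = (0.658 - 0.71)/0.025017 = -2.0786
Critical value: z_0.005 = ±2.576
p-value = 0.0377
Decision: fail to reject H₀ at α = 0.01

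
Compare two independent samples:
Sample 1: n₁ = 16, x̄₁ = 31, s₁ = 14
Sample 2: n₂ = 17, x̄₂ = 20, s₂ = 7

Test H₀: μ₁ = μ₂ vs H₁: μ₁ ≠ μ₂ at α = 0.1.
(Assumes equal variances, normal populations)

Pooled variance: s²_p = [15×14² + 16×7²]/(31) = 120.1290
s_p = 10.9603
SE = s_p×√(1/n₁ + 1/n₂) = 10.9603×√(1/16 + 1/17) = 3.8176
t = (x̄₁ - x̄₂)/SE = (31 - 20)/3.8176 = 2.8814
df = 31, t-critical = ±1.696
Decision: reject H₀

Answer: t = 2.8814, reject H₀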